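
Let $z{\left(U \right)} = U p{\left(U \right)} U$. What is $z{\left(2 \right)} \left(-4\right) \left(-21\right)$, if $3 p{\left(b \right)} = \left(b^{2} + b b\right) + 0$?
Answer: $896$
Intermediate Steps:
$p{\left(b \right)} = \frac{2 b^{2}}{3}$ ($p{\left(b \right)} = \frac{\left(b^{2} + b b\right) + 0}{3} = \frac{\left(b^{2} + b^{2}\right) + 0}{3} = \frac{2 b^{2} + 0}{3} = \frac{2 b^{2}}{3}$)
$z{\left(U \right)} = \frac{2 U^{4}}{3}$ ($z{\left(U \right)} = U \frac{2 U^{2}}{3} U = \frac{2 U^{3}}{3} U = \frac{2 U^{4}}{3}$)
$z{\left(2 \right)} \left(-4\right) \left(-21\right) = \frac{2 \cdot 2^{4}}{3} \left(-4\right) \left(-21\right) = \frac{2}{3} \cdot 16 \left(-4\right) \left(-21\right) = \frac{32}{3} \left(-4\right) \left(-21\right) = \left(- \frac{128}{3}\right) \left(-21\right) = 896$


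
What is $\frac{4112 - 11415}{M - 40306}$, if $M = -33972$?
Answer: $\frac{7303}{74278} \approx 0.09832$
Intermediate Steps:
$\frac{4112 - 11415}{M - 40306} = \frac{4112 - 11415}{-33972 - 40306} = - \frac{7303}{-74278} = \left(-7303\right) \left(- \frac{1}{74278}\right) = \frac{7303}{74278}$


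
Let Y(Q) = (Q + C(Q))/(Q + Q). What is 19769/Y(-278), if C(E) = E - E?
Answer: 39538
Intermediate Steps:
C(E) = 0
Y(Q) = ½ (Y(Q) = (Q + 0)/(Q + Q) = Q/((2*Q)) = Q*(1/(2*Q)) = ½)
19769/Y(-278) = 19769/(½) = 19769*2 = 39538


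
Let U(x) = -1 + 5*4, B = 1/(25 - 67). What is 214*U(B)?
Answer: 4066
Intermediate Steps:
B = -1/42 (B = 1/(-42) = -1/42 ≈ -0.023810)
U(x) = 19 (U(x) = -1 + 20 = 19)
214*U(B) = 214*19 = 4066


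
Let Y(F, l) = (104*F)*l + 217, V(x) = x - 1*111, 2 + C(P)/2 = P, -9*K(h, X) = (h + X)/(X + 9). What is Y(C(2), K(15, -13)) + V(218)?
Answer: 324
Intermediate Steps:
K(h, X) = -(X + h)/(9*(9 + X)) (K(h, X) = -(h + X)/(9*(X + 9)) = -(X + h)/(9*(9 + X)))
C(P) = -4 + 2*P
V(x) = -111 + x (V(x) = x - 111 = -111 + x)
Y(F, l) = 217 + 104*F*l (Y(F, l) = 104*F*l + 217 = 217 + 104*F*l)
Y(C(2), K(15, -13)) + V(218) = (217 + 104*(-4 + 2*2)*((-1*(-13) - 1*15)/(9*(9 - 13)))) + (-111 + 218) = (217 + 104*(-4 + 4)*((1/9)*(13 - 15)/(-4))) + 107 = (217 + 104*0*((1/9)*(-1/4)*(-2))) + 107 = (217 + 104*0*(1/18)) + 107 = (217 + 0) + 107 = 217 + 107 = 324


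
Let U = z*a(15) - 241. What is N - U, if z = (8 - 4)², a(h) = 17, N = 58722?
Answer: 58691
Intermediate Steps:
z = 16 (z = 4² = 16)
U = 31 (U = 16*17 - 241 = 272 - 241 = 31)
N - U = 58722 - 1*31 = 58722 - 31 = 58691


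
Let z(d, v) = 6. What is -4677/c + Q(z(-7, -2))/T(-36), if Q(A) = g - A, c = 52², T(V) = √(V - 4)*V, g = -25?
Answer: -4677/2704 - 31*I*√10/720 ≈ -1.7297 - 0.13615*I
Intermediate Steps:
T(V) = V*√(-4 + V) (T(V) = √(-4 + V)*V = V*√(-4 + V))
c = 2704
Q(A) = -25 - A
-4677/c + Q(z(-7, -2))/T(-36) = -4677/2704 + (-25 - 1*6)/((-36*√(-4 - 36))) = -4677*1/2704 + (-25 - 6)/((-72*I*√10)) = -4677/2704 - 31*I*√10/720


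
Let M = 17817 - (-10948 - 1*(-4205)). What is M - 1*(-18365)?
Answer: 42925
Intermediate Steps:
M = 24560 (M = 17817 - (-10948 + 4205) = 17817 - 1*(-6743) = 17817 + 6743 = 24560)
M - 1*(-18365) = 24560 - 1*(-18365) = 24560 + 18365 = 42925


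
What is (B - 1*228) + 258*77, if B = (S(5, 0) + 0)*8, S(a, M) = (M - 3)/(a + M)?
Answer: 98166/5 ≈ 19633.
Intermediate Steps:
S(a, M) = (-3 + M)/(M + a)
B = -24/5 (B = ((-3 + 0)/(0 + 5) + 0)*8 = (-3/5 + 0)*8 = ((⅕)*(-3) + 0)*8 = (-⅗ + 0)*8 = -⅗*8 = -24/5 ≈ -4.8000)
(B - 1*228) + 258*77 = (-24/5 - 1*228) + 258*77 = (-24/5 - 228) + 19866 = -1164/5 + 19866 = 98166/5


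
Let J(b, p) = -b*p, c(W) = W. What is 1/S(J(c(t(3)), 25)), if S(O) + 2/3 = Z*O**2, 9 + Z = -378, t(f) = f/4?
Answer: -48/6530657 ≈ -7.3499e-6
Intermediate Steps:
t(f) = f/4 (t(f) = f*(1/4) = f/4)
Z = -387 (Z = -9 - 378 = -387)
J(b, p) = -b*p
S(O) = -2/3 - 387*O**2
1/S(J(c(t(3)), 25)) = 1/(-2/3 - 387*(-1*(1/4)*3*25)**2) = 1/(-2/3 - 387*(-1*3/4*25)**2) = 1/(-2/3 - 387*(-75/4)**2) = 1/(-2/3 - 387*5625/16) = 1/(-2/3 - 2176875/16) = 1/(-6530657/48) = -48/6530657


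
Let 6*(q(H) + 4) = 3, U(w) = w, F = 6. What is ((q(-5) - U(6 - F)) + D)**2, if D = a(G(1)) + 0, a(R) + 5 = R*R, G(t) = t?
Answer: 225/4 ≈ 56.250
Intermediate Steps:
a(R) = -5 + R**2 (a(R) = -5 + R*R = -5 + R**2)
q(H) = -7/2 (q(H) = -4 + (1/6)*3 = -4 + 1/2 = -7/2)
D = -4 (D = (-5 + 1**2) + 0 = (-5 + 1) + 0 = -4 + 0 = -4)
((q(-5) - U(6 - F)) + D)**2 = ((-7/2 - (6 - 1*6)) - 4)**2 = ((-7/2 - (6 - 6)) - 4)**2 = ((-7/2 - 1*0) - 4)**2 = ((-7/2 + 0) - 4)**2 = (-7/2 - 4)**2 = (-15/2)**2 = 225/4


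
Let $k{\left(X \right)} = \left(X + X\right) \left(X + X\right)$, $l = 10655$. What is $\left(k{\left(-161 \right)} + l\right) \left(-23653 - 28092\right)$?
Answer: $-5916471555$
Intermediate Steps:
$k{\left(X \right)} = 4 X^{2}$ ($k{\left(X \right)} = 2 X 2 X = 4 X^{2}$)
$\left(k{\left(-161 \right)} + l\right) \left(-23653 - 28092\right) = \left(4 \left(-161\right)^{2} + 10655\right) \left(-23653 - 28092\right) = \left(4 \cdot 25921 + 10655\right) \left(-51745\right) = \left(103684 + 10655\right) \left(-51745\right) = 114339 \left(-51745\right) = -5916471555$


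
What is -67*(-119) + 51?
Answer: 8024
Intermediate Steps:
-67*(-119) + 51 = 7973 + 51 = 8024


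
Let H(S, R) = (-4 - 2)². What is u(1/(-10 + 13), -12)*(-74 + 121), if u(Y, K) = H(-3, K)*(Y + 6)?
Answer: 10716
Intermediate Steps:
H(S, R) = 36 (H(S, R) = (-6)² = 36)
u(Y, K) = 216 + 36*Y (u(Y, K) = 36*(Y + 6) = 36*(6 + Y) = 216 + 36*Y)
u(1/(-10 + 13), -12)*(-74 + 121) = (216 + 36/(-10 + 13))*(-74 + 121) = (216 + 36/3)*47 = (216 + 36*(⅓))*47 = (216 + 12)*47 = 228*47 = 10716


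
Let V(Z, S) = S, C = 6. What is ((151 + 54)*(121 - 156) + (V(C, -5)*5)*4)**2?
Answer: 52925625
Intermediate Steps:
((151 + 54)*(121 - 156) + (V(C, -5)*5)*4)**2 = ((151 + 54)*(121 - 156) - 5*5*4)**2 = (205*(-35) - 25*4)**2 = (-7175 - 100)**2 = (-7275)**2 = 52925625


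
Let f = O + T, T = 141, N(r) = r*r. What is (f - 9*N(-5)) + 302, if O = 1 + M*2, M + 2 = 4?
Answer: 223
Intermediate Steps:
N(r) = r**2
M = 2 (M = -2 + 4 = 2)
O = 5 (O = 1 + 2*2 = 1 + 4 = 5)
f = 146 (f = 5 + 141 = 146)
(f - 9*N(-5)) + 302 = (146 - 9*(-5)**2) + 302 = (146 - 9*25) + 302 = (146 - 225) + 302 = -79 + 302 = 223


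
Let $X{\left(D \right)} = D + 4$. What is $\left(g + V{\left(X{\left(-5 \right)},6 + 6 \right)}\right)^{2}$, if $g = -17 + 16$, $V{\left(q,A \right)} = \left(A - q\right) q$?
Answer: $196$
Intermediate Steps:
$X{\left(D \right)} = 4 + D$
$V{\left(q,A \right)} = q \left(A - q\right)$
$g = -1$
$\left(g + V{\left(X{\left(-5 \right)},6 + 6 \right)}\right)^{2} = \left(-1 + \left(4 - 5\right) \left(\left(6 + 6\right) - \left(4 - 5\right)\right)\right)^{2} = \left(-1 - \left(12 - -1\right)\right)^{2} = \left(-1 - \left(12 + 1\right)\right)^{2} = \left(-1 - 13\right)^{2} = \left(-14\right)^{2} = 196$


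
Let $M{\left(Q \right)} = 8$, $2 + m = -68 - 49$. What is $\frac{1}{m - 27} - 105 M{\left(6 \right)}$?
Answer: $- \frac{122641}{146} \approx -840.01$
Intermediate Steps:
$m = -119$ ($m = -2 - 117 = -119$)
$\frac{1}{m - 27} - 105 M{\left(6 \right)} = \frac{1}{-119 - 27} - 840 = \frac{1}{-146} - 840 = - \frac{1}{146} - 840 = - \frac{122641}{146}$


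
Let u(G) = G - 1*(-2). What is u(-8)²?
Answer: 36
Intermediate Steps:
u(G) = 2 + G (u(G) = G + 2 = 2 + G)
u(-8)² = (2 - 8)² = (-6)² = 36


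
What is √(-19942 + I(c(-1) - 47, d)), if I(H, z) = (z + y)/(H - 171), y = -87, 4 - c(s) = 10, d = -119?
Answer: I*√15633807/28 ≈ 141.21*I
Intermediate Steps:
c(s) = -6 (c(s) = 4 - 1*10 = 4 - 10 = -6)
I(H, z) = (-87 + z)/(-171 + H) (I(H, z) = (z - 87)/(H - 171) = (-87 + z)/(-171 + H))
√(-19942 + I(c(-1) - 47, d)) = √(-19942 + (-87 - 119)/(-171 + (-6 - 47))) = √(-19942 - 206/(-171 - 53)) = √(-19942 - 206/(-224)) = √(-19942 - 1/224*(-206)) = √(-19942 + 103/112) = √(-2233401/112) = I*√15633807/28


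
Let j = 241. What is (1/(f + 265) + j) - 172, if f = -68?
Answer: 13594/197 ≈ 69.005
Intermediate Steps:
(1/(f + 265) + j) - 172 = (1/(-68 + 265) + 241) - 172 = (1/197 + 241) - 172 = 47478/197 - 172 = 13594/197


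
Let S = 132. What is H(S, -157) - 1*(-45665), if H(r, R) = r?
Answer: 45797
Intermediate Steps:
H(S, -157) - 1*(-45665) = 132 - 1*(-45665) = 132 + 45665 = 45797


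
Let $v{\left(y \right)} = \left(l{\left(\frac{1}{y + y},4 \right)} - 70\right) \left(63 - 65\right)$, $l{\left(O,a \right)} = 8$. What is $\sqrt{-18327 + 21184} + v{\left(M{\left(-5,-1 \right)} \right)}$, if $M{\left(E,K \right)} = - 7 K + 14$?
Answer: $124 + \sqrt{2857} \approx 177.45$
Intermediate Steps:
$M{\left(E,K \right)} = 14 - 7 K$
$v{\left(y \right)} = 124$ ($v{\left(y \right)} = \left(8 - 70\right) \left(63 - 65\right) = \left(-62\right) \left(-2\right) = 124$)
$\sqrt{-18327 + 21184} + v{\left(M{\left(-5,-1 \right)} \right)} = \sqrt{-18327 + 21184} + 124 = \sqrt{2857} + 124 = 124 + \sqrt{2857}$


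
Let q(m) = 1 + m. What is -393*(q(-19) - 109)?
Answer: 49911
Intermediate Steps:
-393*(q(-19) - 109) = -393*((1 - 19) - 109) = -393*(-18 - 109) = -393*(-127) = 49911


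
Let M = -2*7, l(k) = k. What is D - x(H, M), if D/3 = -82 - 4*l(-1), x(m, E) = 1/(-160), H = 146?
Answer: -37439/160 ≈ -233.99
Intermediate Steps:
M = -14
x(m, E) = -1/160
D = -234 (D = 3*(-82 - 4*(-1)) = 3*(-82 + 4) = 3*(-78) = -234)
D - x(H, M) = -234 - 1*(-1/160) = -234 + 1/160 = -37439/160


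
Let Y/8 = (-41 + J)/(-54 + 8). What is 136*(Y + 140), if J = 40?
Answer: 438464/23 ≈ 19064.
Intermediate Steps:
Y = 4/23 (Y = 8*((-41 + 40)/(-54 + 8)) = 8*(-1/(-46)) = 8*(-1*(-1/46)) = 8*(1/46) = 4/23 ≈ 0.17391)
136*(Y + 140) = 136*(4/23 + 140) = 136*(3224/23) = 438464/23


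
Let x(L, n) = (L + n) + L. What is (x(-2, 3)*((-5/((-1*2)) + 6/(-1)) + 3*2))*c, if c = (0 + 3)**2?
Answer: -45/2 ≈ -22.500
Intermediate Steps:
x(L, n) = n + 2*L
c = 9 (c = 3**2 = 9)
(x(-2, 3)*((-5/((-1*2)) + 6/(-1)) + 3*2))*c = ((3 + 2*(-2))*((-5/((-1*2)) + 6/(-1)) + 3*2))*9 = ((3 - 4)*((-5/(-2) + 6*(-1)) + 6))*9 = -((-5*(-1/2) - 6) + 6)*9 = -((5/2 - 6) + 6)*9 = -(-7/2 + 6)*9 = -1*5/2*9 = -5/2*9 = -45/2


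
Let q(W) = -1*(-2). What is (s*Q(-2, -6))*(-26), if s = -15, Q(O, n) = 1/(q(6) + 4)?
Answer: 65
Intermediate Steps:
q(W) = 2
Q(O, n) = ⅙ (Q(O, n) = 1/(2 + 4) = 1/6 = ⅙)
(s*Q(-2, -6))*(-26) = -15*⅙*(-26) = -5/2*(-26) = 65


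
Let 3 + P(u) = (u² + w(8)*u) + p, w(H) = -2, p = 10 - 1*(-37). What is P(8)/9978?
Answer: 46/4989 ≈ 0.0092203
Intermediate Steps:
p = 47 (p = 10 + 37 = 47)
P(u) = 44 + u² - 2*u (P(u) = -3 + ((u² - 2*u) + 47) = -3 + (47 + u² - 2*u) = 44 + u² - 2*u)
P(8)/9978 = (44 + 8² - 2*8)/9978 = (44 + 64 - 16)*(1/9978) = 92*(1/9978) = 46/4989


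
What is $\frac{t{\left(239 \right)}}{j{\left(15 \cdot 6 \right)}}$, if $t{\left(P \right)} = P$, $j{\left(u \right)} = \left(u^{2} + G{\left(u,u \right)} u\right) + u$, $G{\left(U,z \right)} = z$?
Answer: $\frac{239}{16290} \approx 0.014672$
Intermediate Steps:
$j{\left(u \right)} = u + 2 u^{2}$ ($j{\left(u \right)} = \left(u^{2} + u u\right) + u = \left(u^{2} + u^{2}\right) + u = 2 u^{2} + u = u + 2 u^{2}$)
$\frac{t{\left(239 \right)}}{j{\left(15 \cdot 6 \right)}} = \frac{239}{15 \cdot 6 \left(1 + 2 \cdot 15 \cdot 6\right)} = \frac{239}{90 \left(1 + 2 \cdot 90\right)} = \frac{239}{90 \left(1 + 180\right)} = \frac{239}{90 \cdot 181} = \frac{239}{16290}$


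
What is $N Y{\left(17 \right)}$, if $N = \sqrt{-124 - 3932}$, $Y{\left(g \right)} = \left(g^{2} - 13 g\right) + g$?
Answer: $2210 i \sqrt{6} \approx 5413.4 i$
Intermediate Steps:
$Y{\left(g \right)} = g^{2} - 12 g$
$N = 26 i \sqrt{6}$ ($N = \sqrt{-4056} = 26 i \sqrt{6} \approx 63.687 i$)
$N Y{\left(17 \right)} = 26 i \sqrt{6} \cdot 17 \left(-12 + 17\right) = 26 i \sqrt{6} \cdot 17 \cdot 5 = 26 i \sqrt{6} \cdot 85 = 2210 i \sqrt{6}$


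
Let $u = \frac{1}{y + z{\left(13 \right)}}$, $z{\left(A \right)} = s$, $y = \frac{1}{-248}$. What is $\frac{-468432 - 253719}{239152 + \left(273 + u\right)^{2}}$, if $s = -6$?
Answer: $- \frac{1601096147271}{695267171393} \approx -2.3028$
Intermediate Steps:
$y = - \frac{1}{248} \approx -0.0040323$
$z{\left(A \right)} = -6$
$u = - \frac{248}{1489}$ ($u = \frac{1}{- \frac{1}{248} - 6} = \frac{1}{- \frac{1489}{248}} = - \frac{248}{1489} \approx -0.16655$)
$\frac{-468432 - 253719}{239152 + \left(273 + u\right)^{2}} = \frac{-468432 - 253719}{239152 + \left(273 - \frac{248}{1489}\right)^{2}} = - \frac{722151}{239152 + \left(\frac{406249}{1489}\right)^{2}} = - \frac{722151}{239152 + \frac{165038250001}{2217121}} = - \frac{722151}{\frac{695267171393}{2217121}} = \left(-722151\right) \frac{2217121}{695267171393} = - \frac{1601096147271}{695267171393}$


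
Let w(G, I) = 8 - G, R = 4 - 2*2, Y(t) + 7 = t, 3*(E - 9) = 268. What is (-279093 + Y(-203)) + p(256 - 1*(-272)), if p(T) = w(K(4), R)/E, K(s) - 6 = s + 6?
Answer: -82394409/295 ≈ -2.7930e+5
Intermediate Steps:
E = 295/3 (E = 9 + (⅓)*268 = 9 + 268/3 = 295/3 ≈ 98.333)
Y(t) = -7 + t
K(s) = 12 + s (K(s) = 6 + (s + 6) = 6 + (6 + s) = 12 + s)
R = 0 (R = 4 - 4 = 0)
p(T) = -24/295 (p(T) = (8 - (12 + 4))/(295/3) = (8 - 1*16)*(3/295) = (8 - 16)*(3/295) = -8*3/295 = -24/295)
(-279093 + Y(-203)) + p(256 - 1*(-272)) = (-279093 + (-7 - 203)) - 24/295 = (-279093 - 210) - 24/295 = -279303 - 24/295 = -82394409/295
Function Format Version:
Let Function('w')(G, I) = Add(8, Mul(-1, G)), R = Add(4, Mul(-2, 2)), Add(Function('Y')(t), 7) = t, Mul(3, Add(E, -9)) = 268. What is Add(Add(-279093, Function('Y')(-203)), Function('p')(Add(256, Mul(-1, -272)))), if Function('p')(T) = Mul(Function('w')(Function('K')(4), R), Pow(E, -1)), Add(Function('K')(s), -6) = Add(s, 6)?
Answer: Rational(-82394409, 295) ≈ -2.7930e+5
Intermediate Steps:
E = Rational(295, 3) (E = Add(9, Mul(Rational(1, 3), 268)) = Add(9, Rational(268, 3)) = Rational(295, 3) ≈ 98.333)
Function('Y')(t) = Add(-7, t)
Function('K')(s) = Add(12, s) (Function('K')(s) = Add(6, Add(s, 6)) = Add(6, Add(6, s)) = Add(12, s))
R = 0 (R = Add(4, -4) = 0)
Function('p')(T) = Rational(-24, 295) (Function('p')(T) = Mul(Add(8, Mul(-1, Add(12, 4))), Pow(Rational(295, 3), -1)) = Mul(Add(8, Mul(-1, 16)), Rational(3, 295)) = Mul(Add(8, -16), Rational(3, 295)) = Mul(-8, Rational(3, 295)) = Rational(-24, 295))
Add(Add(-279093, Function('Y')(-203)), Function('p')(Add(256, Mul(-1, -272)))) = Add(Add(-279093, Add(-7, -203)), Rational(-24, 295)) = Add(Add(-279093, -210), Rational(-24, 295)) = Add(-279303, Rational(-24, 295)) = Rational(-82394409, 295)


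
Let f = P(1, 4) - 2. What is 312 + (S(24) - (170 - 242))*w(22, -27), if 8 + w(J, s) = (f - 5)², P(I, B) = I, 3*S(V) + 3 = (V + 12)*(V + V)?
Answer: 18428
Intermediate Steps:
S(V) = -1 + 2*V*(12 + V)/3 (S(V) = -1 + ((V + 12)*(V + V))/3 = -1 + ((12 + V)*(2*V))/3 = -1 + (2*V*(12 + V))/3 = -1 + 2*V*(12 + V)/3)
f = -1 (f = 1 - 2 = -1)
w(J, s) = 28 (w(J, s) = -8 + (-1 - 5)² = -8 + (-6)² = -8 + 36 = 28)
312 + (S(24) - (170 - 242))*w(22, -27) = 312 + ((-1 + 8*24 + (⅔)*24²) - (170 - 242))*28 = 312 + ((-1 + 192 + (⅔)*576) - 1*(-72))*28 = 312 + ((-1 + 192 + 384) + 72)*28 = 312 + (575 + 72)*28 = 312 + 647*28 = 312 + 18116 = 18428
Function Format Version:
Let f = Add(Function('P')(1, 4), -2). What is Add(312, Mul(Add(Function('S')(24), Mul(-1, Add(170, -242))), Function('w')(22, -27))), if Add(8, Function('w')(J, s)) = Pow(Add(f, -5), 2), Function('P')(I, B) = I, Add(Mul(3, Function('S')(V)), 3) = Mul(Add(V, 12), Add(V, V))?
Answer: 18428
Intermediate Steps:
Function('S')(V) = Add(-1, Mul(Rational(2, 3), V, Add(12, V))) (Function('S')(V) = Add(-1, Mul(Rational(1, 3), Mul(Add(V, 12), Add(V, V)))) = Add(-1, Mul(Rational(1, 3), Mul(Add(12, V), Mul(2, V)))) = Add(-1, Mul(Rational(1, 3), Mul(2, V, Add(12, V)))) = Add(-1, Mul(Rational(2, 3), V, Add(12, V))))
f = -1 (f = Add(1, -2) = -1)
Function('w')(J, s) = 28 (Function('w')(J, s) = Add(-8, Pow(Add(-1, -5), 2)) = Add(-8, Pow(-6, 2)) = Add(-8, 36) = 28)
Add(312, Mul(Add(Function('S')(24), Mul(-1, Add(170, -242))), Function('w')(22, -27))) = Add(312, Mul(Add(Add(-1, Mul(8, 24), Mul(Rational(2, 3), Pow(24, 2))), Mul(-1, Add(170, -242))), 28)) = Add(312, Mul(Add(Add(-1, 192, Mul(Rational(2, 3), 576)), Mul(-1, -72)), 28)) = Add(312, Mul(Add(Add(-1, 192, 384), 72), 28)) = Add(312, Mul(Add(575, 72), 28)) = Add(312, Mul(647, 28)) = Add(312, 18116) = 18428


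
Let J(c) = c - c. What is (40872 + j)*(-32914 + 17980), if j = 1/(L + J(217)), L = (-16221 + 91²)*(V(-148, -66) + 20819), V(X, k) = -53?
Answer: -16773517201069831/27480340 ≈ -6.1038e+8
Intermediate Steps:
J(c) = 0
L = -164882040 (L = (-16221 + 91²)*(-53 + 20819) = (-16221 + 8281)*20766 = -7940*20766 = -164882040)
j = -1/164882040 (j = 1/(-164882040 + 0) = 1/(-164882040) = -1/164882040 ≈ -6.0649e-9)
(40872 + j)*(-32914 + 17980) = (40872 - 1/164882040)*(-32914 + 17980) = (6739058738879/164882040)*(-14934) = -16773517201069831/27480340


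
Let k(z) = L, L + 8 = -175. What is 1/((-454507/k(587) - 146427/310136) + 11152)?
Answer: 56754888/773862697787 ≈ 7.3340e-5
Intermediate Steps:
L = -183 (L = -8 - 175 = -183)
k(z) = -183
1/((-454507/k(587) - 146427/310136) + 11152) = 1/((-454507/(-183) - 146427/310136) + 11152) = 1/((-454507*(-1/183) - 146427*1/310136) + 11152) = 1/((454507/183 - 146427/310136) + 11152) = 1/(140932186811/56754888 + 11152) = 1/(773862697787/56754888) = 56754888/773862697787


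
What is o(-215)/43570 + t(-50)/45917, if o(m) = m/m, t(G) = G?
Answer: -2132583/2000603690 ≈ -0.0010660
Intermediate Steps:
o(m) = 1
o(-215)/43570 + t(-50)/45917 = 1/43570 - 50/45917 = -2132583/2000603690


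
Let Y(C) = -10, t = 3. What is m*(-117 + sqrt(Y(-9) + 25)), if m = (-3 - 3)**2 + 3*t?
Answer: -5265 + 45*sqrt(15) ≈ -5090.7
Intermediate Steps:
m = 45 (m = (-3 - 3)**2 + 3*3 = (-6)**2 + 9 = 36 + 9 = 45)
m*(-117 + sqrt(Y(-9) + 25)) = 45*(-117 + sqrt(-10 + 25)) = 45*(-117 + sqrt(15)) = -5265 + 45*sqrt(15)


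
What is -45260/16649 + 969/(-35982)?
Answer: -548226067/199688106 ≈ -2.7454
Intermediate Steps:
-45260/16649 + 969/(-35982) = -45260*1/16649 + 969*(-1/35982) = -45260/16649 - 323/11994 = -548226067/199688106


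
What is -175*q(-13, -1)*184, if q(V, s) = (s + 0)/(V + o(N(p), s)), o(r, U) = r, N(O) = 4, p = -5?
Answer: -32200/9 ≈ -3577.8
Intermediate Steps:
q(V, s) = s/(4 + V) (q(V, s) = (s + 0)/(V + 4) = s/(4 + V))
-175*q(-13, -1)*184 = -(-175)/(4 - 13)*184 = -(-175)/(-9)*184 = -(-175)*(-1)/9*184 = -175*⅑*184 = -175/9*184 = -32200/9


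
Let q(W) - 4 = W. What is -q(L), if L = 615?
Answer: -619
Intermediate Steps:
q(W) = 4 + W
-q(L) = -(4 + 615) = -1*619 = -619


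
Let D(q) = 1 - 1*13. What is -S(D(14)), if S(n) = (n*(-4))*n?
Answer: 576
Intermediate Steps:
D(q) = -12 (D(q) = 1 - 13 = -12)
S(n) = -4*n² (S(n) = (-4*n)*n = -4*n²)
-S(D(14)) = -(-4)*(-12)² = -(-4)*144 = -1*(-576) = 576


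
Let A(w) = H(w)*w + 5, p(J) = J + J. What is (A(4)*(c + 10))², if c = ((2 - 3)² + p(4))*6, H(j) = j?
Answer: 1806336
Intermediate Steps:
p(J) = 2*J
A(w) = 5 + w² (A(w) = w*w + 5 = w² + 5 = 5 + w²)
c = 54 (c = ((2 - 3)² + 2*4)*6 = ((-1)² + 8)*6 = (1 + 8)*6 = 9*6 = 54)
(A(4)*(c + 10))² = ((5 + 4²)*(54 + 10))² = ((5 + 16)*64)² = (21*64)² = 1344² = 1806336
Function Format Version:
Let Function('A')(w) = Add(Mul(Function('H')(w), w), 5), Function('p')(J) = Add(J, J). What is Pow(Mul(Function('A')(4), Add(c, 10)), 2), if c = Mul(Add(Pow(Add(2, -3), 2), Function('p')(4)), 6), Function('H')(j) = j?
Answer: 1806336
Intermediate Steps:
Function('p')(J) = Mul(2, J)
Function('A')(w) = Add(5, Pow(w, 2)) (Function('A')(w) = Add(Mul(w, w), 5) = Add(Pow(w, 2), 5) = Add(5, Pow(w, 2)))
c = 54 (c = Mul(Add(Pow(Add(2, -3), 2), Mul(2, 4)), 6) = Mul(Add(Pow(-1, 2), 8), 6) = Mul(Add(1, 8), 6) = Mul(9, 6) = 54)
Pow(Mul(Function('A')(4), Add(c, 10)), 2) = Pow(Mul(Add(5, Pow(4, 2)), Add(54, 10)), 2) = Pow(Mul(Add(5, 16), 64), 2) = Pow(Mul(21, 64), 2) = Pow(1344, 2) = 1806336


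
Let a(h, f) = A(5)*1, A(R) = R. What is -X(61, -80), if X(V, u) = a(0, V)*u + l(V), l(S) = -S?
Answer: 461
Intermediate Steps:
a(h, f) = 5 (a(h, f) = 5*1 = 5)
X(V, u) = -V + 5*u (X(V, u) = 5*u - V = -V + 5*u)
-X(61, -80) = -(-1*61 + 5*(-80)) = -(-61 - 400) = -1*(-461) = 461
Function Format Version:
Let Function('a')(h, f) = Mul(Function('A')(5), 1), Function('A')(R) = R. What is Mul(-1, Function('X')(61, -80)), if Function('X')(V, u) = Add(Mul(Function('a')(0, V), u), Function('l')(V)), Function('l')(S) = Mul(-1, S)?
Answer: 461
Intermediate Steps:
Function('a')(h, f) = 5 (Function('a')(h, f) = Mul(5, 1) = 5)
Function('X')(V, u) = Add(Mul(-1, V), Mul(5, u)) (Function('X')(V, u) = Add(Mul(5, u), Mul(-1, V)) = Add(Mul(-1, V), Mul(5, u)))
Mul(-1, Function('X')(61, -80)) = Mul(-1, Add(Mul(-1, 61), Mul(5, -80))) = Mul(-1, Add(-61, -400)) = Mul(-1, -461) = 461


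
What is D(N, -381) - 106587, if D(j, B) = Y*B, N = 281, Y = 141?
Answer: -160308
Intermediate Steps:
D(j, B) = 141*B
D(N, -381) - 106587 = 141*(-381) - 106587 = -53721 - 106587 = -160308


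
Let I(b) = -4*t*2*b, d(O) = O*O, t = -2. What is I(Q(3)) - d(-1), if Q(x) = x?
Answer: 47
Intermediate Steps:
d(O) = O²
I(b) = 16*b (I(b) = -4*(-2*2)*b = -(-16)*b = 16*b)
I(Q(3)) - d(-1) = 16*3 - 1*(-1)² = 48 - 1*1 = 48 - 1 = 47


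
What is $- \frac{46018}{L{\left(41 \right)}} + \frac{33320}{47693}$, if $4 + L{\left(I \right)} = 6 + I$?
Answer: $- \frac{2193303714}{2050799} \approx -1069.5$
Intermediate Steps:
$L{\left(I \right)} = 2 + I$ ($L{\left(I \right)} = -4 + \left(6 + I\right) = 2 + I$)
$- \frac{46018}{L{\left(41 \right)}} + \frac{33320}{47693} = - \frac{46018}{2 + 41} + \frac{33320}{47693} = - \frac{46018}{43} + 33320 \cdot \frac{1}{47693} = \left(-46018\right) \frac{1}{43} + \frac{33320}{47693} = - \frac{46018}{43} + \frac{33320}{47693} = - \frac{2193303714}{2050799}$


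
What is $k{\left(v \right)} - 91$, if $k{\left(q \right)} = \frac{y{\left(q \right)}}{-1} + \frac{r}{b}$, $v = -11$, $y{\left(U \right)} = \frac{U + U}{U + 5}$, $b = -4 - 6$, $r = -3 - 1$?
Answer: $- \frac{1414}{15} \approx -94.267$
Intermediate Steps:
$r = -4$ ($r = -3 - 1 = -4$)
$b = -10$ ($b = -4 - 6 = -10$)
$y{\left(U \right)} = \frac{2 U}{5 + U}$
$k{\left(q \right)} = \frac{2}{5} - \frac{2 q}{5 + q}$ ($k{\left(q \right)} = \frac{2 q \frac{1}{5 + q}}{-1} - \frac{4}{-10} = \frac{2 q}{5 + q} \left(-1\right) - - \frac{2}{5} = - \frac{2 q}{5 + q} + \frac{2}{5} = \frac{2}{5} - \frac{2 q}{5 + q}$)
$k{\left(v \right)} - 91 = \frac{2 \left(5 - -44\right)}{5 \left(5 - 11\right)} - 91 = \frac{2 \left(5 + 44\right)}{5 \left(-6\right)} - 91 = \frac{2}{5} \left(- \frac{1}{6}\right) 49 - 91 = - \frac{49}{15} - 91 = - \frac{1414}{15}$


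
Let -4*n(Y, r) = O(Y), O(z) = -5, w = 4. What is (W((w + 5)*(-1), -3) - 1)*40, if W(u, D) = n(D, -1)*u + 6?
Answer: -250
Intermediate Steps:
n(Y, r) = 5/4 (n(Y, r) = -¼*(-5) = 5/4)
W(u, D) = 6 + 5*u/4 (W(u, D) = 5*u/4 + 6 = 6 + 5*u/4)
(W((w + 5)*(-1), -3) - 1)*40 = ((6 + 5*((4 + 5)*(-1))/4) - 1)*40 = ((6 + 5*(9*(-1))/4) - 1)*40 = ((6 + (5/4)*(-9)) - 1)*40 = ((6 - 45/4) - 1)*40 = (-21/4 - 1)*40 = -25/4*40 = -250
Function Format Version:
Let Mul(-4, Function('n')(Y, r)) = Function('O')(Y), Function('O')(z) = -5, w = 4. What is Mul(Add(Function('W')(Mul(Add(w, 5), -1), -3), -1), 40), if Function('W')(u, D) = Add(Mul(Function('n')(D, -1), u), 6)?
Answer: -250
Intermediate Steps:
Function('n')(Y, r) = Rational(5, 4) (Function('n')(Y, r) = Mul(Rational(-1, 4), -5) = Rational(5, 4))
Function('W')(u, D) = Add(6, Mul(Rational(5, 4), u)) (Function('W')(u, D) = Add(Mul(Rational(5, 4), u), 6) = Add(6, Mul(Rational(5, 4), u)))
Mul(Add(Function('W')(Mul(Add(w, 5), -1), -3), -1), 40) = Mul(Add(Add(6, Mul(Rational(5, 4), Mul(Add(4, 5), -1))), -1), 40) = Mul(Add(Add(6, Mul(Rational(5, 4), Mul(9, -1))), -1), 40) = Mul(Add(Add(6, Mul(Rational(5, 4), -9)), -1), 40) = Mul(Add(Add(6, Rational(-45, 4)), -1), 40) = Mul(Add(Rational(-21, 4), -1), 40) = Mul(Rational(-25, 4), 40) = -250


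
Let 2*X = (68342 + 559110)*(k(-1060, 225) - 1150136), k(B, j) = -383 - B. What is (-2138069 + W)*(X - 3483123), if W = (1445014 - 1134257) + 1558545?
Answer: 96922394681868819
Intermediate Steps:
W = 1869302 (W = 310757 + 1558545 = 1869302)
X = -360615174234 (X = ((68342 + 559110)*((-383 - 1*(-1060)) - 1150136))/2 = (627452*((-383 + 1060) - 1150136))/2 = (627452*(677 - 1150136))/2 = (627452*(-1149459))/2 = (½)*(-721230348468) = -360615174234)
(-2138069 + W)*(X - 3483123) = (-2138069 + 1869302)*(-360615174234 - 3483123) = -268767*(-360618657357) = 96922394681868819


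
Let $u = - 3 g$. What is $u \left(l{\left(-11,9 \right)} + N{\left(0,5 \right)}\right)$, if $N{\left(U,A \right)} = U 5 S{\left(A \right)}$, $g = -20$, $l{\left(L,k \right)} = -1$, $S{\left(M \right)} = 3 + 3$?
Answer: $-60$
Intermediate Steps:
$S{\left(M \right)} = 6$
$N{\left(U,A \right)} = 30 U$ ($N{\left(U,A \right)} = U 5 \cdot 6 = 5 U 6 = 30 U$)
$u = 60$ ($u = \left(-3\right) \left(-20\right) = 60$)
$u \left(l{\left(-11,9 \right)} + N{\left(0,5 \right)}\right) = 60 \left(-1 + 30 \cdot 0\right) = 60 \left(-1 + 0\right) = 60 \left(-1\right) = -60$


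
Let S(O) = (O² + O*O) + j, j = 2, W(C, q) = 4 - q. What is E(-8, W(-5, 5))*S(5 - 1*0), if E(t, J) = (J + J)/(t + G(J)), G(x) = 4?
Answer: 26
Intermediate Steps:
E(t, J) = 2*J/(4 + t) (E(t, J) = (J + J)/(t + 4) = (2*J)/(4 + t) = 2*J/(4 + t))
S(O) = 2 + 2*O² (S(O) = (O² + O*O) + 2 = (O² + O²) + 2 = 2*O² + 2 = 2 + 2*O²)
E(-8, W(-5, 5))*S(5 - 1*0) = (2*(4 - 1*5)/(4 - 8))*(2 + 2*(5 - 1*0)²) = (2*(4 - 5)/(-4))*(2 + 2*(5 + 0)²) = (2*(-1)*(-¼))*(2 + 2*5²) = (2 + 2*25)/2 = (2 + 50)/2 = (½)*52 = 26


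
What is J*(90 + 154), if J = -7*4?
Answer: -6832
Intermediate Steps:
J = -28
J*(90 + 154) = -28*(90 + 154) = -28*244 = -6832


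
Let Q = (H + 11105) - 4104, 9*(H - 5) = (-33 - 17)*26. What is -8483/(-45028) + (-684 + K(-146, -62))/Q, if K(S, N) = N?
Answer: 110770595/1390329556 ≈ 0.079672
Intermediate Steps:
H = -1255/9 (H = 5 + ((-33 - 17)*26)/9 = 5 + (-50*26)/9 = 5 + (1/9)*(-1300) = 5 - 1300/9 = -1255/9 ≈ -139.44)
Q = 61754/9 (Q = (-1255/9 + 11105) - 4104 = 98690/9 - 4104 = 61754/9 ≈ 6861.6)
-8483/(-45028) + (-684 + K(-146, -62))/Q = -8483/(-45028) + (-684 - 62)/(61754/9) = -8483*(-1/45028) - 746*9/61754 = 8483/45028 - 3357/30877 = 110770595/1390329556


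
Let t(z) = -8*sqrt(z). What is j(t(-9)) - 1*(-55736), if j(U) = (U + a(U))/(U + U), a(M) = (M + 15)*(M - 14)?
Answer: 55737 - 131*I/8 ≈ 55737.0 - 16.375*I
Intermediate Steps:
a(M) = (-14 + M)*(15 + M) (a(M) = (15 + M)*(-14 + M) = (-14 + M)*(15 + M))
j(U) = (-210 + U**2 + 2*U)/(2*U) (j(U) = (U + (-210 + U + U**2))/(U + U) = (-210 + U**2 + 2*U)/((2*U)) = (-210 + U**2 + 2*U)*(1/(2*U)) = (-210 + U**2 + 2*U)/(2*U))
j(t(-9)) - 1*(-55736) = (1 + (-24*I)/2 - 105*I/24) - 1*(-55736) = (1 + (-24*I)/2 - 105*I/24) + 55736 = (1 - 12*I - 35*I/8) + 55736 = (1 - 131*I/8) + 55736 = 55737 - 131*I/8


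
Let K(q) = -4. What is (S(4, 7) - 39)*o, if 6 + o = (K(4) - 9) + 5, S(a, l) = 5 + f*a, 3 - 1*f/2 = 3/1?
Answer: 476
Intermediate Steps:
f = 0 (f = 6 - 6/1 = 6 - 6 = 0)
S(a, l) = 5 (S(a, l) = 5 + 0*a = 5 + 0 = 5)
o = -14 (o = -6 + ((-4 - 9) + 5) = -6 + (-13 + 5) = -6 - 8 = -14)
(S(4, 7) - 39)*o = (5 - 39)*(-14) = -34*(-14) = 476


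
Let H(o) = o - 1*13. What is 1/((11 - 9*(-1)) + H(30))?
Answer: 1/37 ≈ 0.027027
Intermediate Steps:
H(o) = -13 + o (H(o) = o - 13 = -13 + o)
1/((11 - 9*(-1)) + H(30)) = 1/((11 - 9*(-1)) + (-13 + 30)) = 1/((11 + 9) + 17) = 1/(20 + 17) = 1/37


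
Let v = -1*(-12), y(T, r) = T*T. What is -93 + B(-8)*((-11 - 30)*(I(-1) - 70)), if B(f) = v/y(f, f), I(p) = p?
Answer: 7245/16 ≈ 452.81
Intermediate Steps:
y(T, r) = T²
v = 12
B(f) = 12/f² (B(f) = 12/(f²) = 12/f²)
-93 + B(-8)*((-11 - 30)*(I(-1) - 70)) = -93 + (12/(-8)²)*((-11 - 30)*(-1 - 70)) = -93 + (12*(1/64))*(-41*(-71)) = -93 + (3/16)*2911 = -93 + 8733/16 = 7245/16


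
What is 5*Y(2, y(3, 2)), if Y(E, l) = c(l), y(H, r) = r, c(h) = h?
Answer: 10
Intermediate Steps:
Y(E, l) = l
5*Y(2, y(3, 2)) = 5*2 = 10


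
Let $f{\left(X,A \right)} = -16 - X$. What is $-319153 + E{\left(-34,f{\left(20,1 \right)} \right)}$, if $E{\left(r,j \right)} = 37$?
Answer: $-319116$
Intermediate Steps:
$-319153 + E{\left(-34,f{\left(20,1 \right)} \right)} = -319153 + 37 = -319116$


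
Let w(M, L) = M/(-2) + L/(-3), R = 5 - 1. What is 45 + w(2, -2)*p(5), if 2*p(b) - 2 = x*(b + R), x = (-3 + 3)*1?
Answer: 134/3 ≈ 44.667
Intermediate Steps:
x = 0 (x = 0*1 = 0)
R = 4
p(b) = 1 (p(b) = 1 + (0*(b + 4))/2 = 1 + (0*(4 + b))/2 = 1 + (½)*0 = 1 + 0 = 1)
w(M, L) = -M/2 - L/3 (w(M, L) = M*(-½) + L*(-⅓) = -M/2 - L/3)
45 + w(2, -2)*p(5) = 45 + (-½*2 - ⅓*(-2))*1 = 45 + (-1 + ⅔)*1 = 45 - ⅓*1 = 45 - ⅓ = 134/3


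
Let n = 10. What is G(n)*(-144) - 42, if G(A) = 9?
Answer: -1338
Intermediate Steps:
G(n)*(-144) - 42 = 9*(-144) - 42 = -1296 - 42 = -1338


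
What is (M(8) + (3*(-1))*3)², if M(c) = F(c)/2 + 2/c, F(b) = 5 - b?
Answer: 1681/16 ≈ 105.06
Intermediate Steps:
M(c) = 5/2 + 2/c - c/2 (M(c) = (5 - c)/2 + 2/c = (5 - c)*(½) + 2/c = (5/2 - c/2) + 2/c = 5/2 + 2/c - c/2)
(M(8) + (3*(-1))*3)² = ((½)*(4 + 8*(5 - 1*8))/8 + (3*(-1))*3)² = ((½)*(⅛)*(4 + 8*(5 - 8)) - 3*3)² = ((½)*(⅛)*(4 + 8*(-3)) - 9)² = ((½)*(⅛)*(4 - 24) - 9)² = ((½)*(⅛)*(-20) - 9)² = (-5/4 - 9)² = (-41/4)² = 1681/16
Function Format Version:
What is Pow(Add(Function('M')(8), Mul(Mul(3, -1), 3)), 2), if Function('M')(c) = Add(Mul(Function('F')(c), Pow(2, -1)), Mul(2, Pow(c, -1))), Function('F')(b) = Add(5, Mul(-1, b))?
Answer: Rational(1681, 16) ≈ 105.06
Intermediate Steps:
Function('M')(c) = Add(Rational(5, 2), Mul(2, Pow(c, -1)), Mul(Rational(-1, 2), c)) (Function('M')(c) = Add(Mul(Add(5, Mul(-1, c)), Pow(2, -1)), Mul(2, Pow(c, -1))) = Add(Mul(Add(5, Mul(-1, c)), Rational(1, 2)), Mul(2, Pow(c, -1))) = Add(Add(Rational(5, 2), Mul(Rational(-1, 2), c)), Mul(2, Pow(c, -1))) = Add(Rational(5, 2), Mul(2, Pow(c, -1)), Mul(Rational(-1, 2), c)))
Pow(Add(Function('M')(8), Mul(Mul(3, -1), 3)), 2) = Pow(Add(Mul(Rational(1, 2), Pow(8, -1), Add(4, Mul(8, Add(5, Mul(-1, 8))))), Mul(Mul(3, -1), 3)), 2) = Pow(Add(Mul(Rational(1, 2), Rational(1, 8), Add(4, Mul(8, Add(5, -8)))), Mul(-3, 3)), 2) = Pow(Add(Mul(Rational(1, 2), Rational(1, 8), Add(4, Mul(8, -3))), -9), 2) = Pow(Add(Mul(Rational(1, 2), Rational(1, 8), Add(4, -24)), -9), 2) = Pow(Add(Mul(Rational(1, 2), Rational(1, 8), -20), -9), 2) = Pow(Add(Rational(-5, 4), -9), 2) = Pow(Rational(-41, 4), 2) = Rational(1681, 16)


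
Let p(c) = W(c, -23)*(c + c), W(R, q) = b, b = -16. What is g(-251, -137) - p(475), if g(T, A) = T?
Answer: 14949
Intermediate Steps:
W(R, q) = -16
p(c) = -32*c (p(c) = -16*(c + c) = -32*c)
g(-251, -137) - p(475) = -251 - (-32)*475 = -251 - 1*(-15200) = -251 + 15200 = 14949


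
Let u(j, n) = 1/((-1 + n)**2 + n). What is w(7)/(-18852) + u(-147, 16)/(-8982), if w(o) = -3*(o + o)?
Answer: 3787373/1700342001 ≈ 0.0022274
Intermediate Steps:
u(j, n) = 1/(n + (-1 + n)**2)
w(o) = -6*o
w(7)/(-18852) + u(-147, 16)/(-8982) = -6*7/(-18852) + 1/((16 + (-1 + 16)**2)*(-8982)) = -42*(-1/18852) - 1/8982/(16 + 15**2) = 7/3142 - 1/8982/(16 + 225) = 7/3142 - 1/8982/241 = 7/3142 + (1/241)*(-1/8982) = 7/3142 - 1/2164662 = 3787373/1700342001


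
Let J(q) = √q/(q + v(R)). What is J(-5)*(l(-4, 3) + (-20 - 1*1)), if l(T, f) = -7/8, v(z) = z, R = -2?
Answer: 25*I*√5/8 ≈ 6.9877*I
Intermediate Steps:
l(T, f) = -7/8 (l(T, f) = -7*⅛ = -7/8)
J(q) = √q/(-2 + q) (J(q) = √q/(q - 2) = √q/(-2 + q))
J(-5)*(l(-4, 3) + (-20 - 1*1)) = (√(-5)/(-2 - 5))*(-7/8 + (-20 - 1*1)) = ((I*√5)/(-7))*(-7/8 + (-20 - 1)) = ((I*√5)*(-⅐))*(-7/8 - 21) = -I*√5/7*(-175/8) = 25*I*√5/8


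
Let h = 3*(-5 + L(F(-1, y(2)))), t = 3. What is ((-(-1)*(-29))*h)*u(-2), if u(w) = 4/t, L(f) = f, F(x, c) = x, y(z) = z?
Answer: 696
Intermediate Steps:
h = -18 (h = 3*(-5 - 1) = 3*(-6) = -18)
u(w) = 4/3
((-(-1)*(-29))*h)*u(-2) = (-(-1)*(-29)*(-18))*(4/3) = (-1*29*(-18))*(4/3) = -29*(-18)*(4/3) = 522*(4/3) = 696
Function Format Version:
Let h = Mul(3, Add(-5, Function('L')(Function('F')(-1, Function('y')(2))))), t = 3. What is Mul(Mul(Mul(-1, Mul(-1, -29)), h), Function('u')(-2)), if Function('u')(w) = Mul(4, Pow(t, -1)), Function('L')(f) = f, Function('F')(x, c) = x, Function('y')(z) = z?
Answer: 696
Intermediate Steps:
h = -18 (h = Mul(3, Add(-5, -1)) = Mul(3, -6) = -18)
Function('u')(w) = Rational(4, 3) (Function('u')(w) = Mul(4, Pow(3, -1)) = Mul(4, Rational(1, 3)) = Rational(4, 3))
Mul(Mul(Mul(-1, Mul(-1, -29)), h), Function('u')(-2)) = Mul(Mul(Mul(-1, Mul(-1, -29)), -18), Rational(4, 3)) = Mul(Mul(Mul(-1, 29), -18), Rational(4, 3)) = Mul(Mul(-29, -18), Rational(4, 3)) = Mul(522, Rational(4, 3)) = 696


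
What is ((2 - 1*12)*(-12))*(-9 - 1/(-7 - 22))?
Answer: -31200/29 ≈ -1075.9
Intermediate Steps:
((2 - 1*12)*(-12))*(-9 - 1/(-7 - 22)) = ((2 - 12)*(-12))*(-9 - 1/(-29)) = (-10*(-12))*(-9 - 1*(-1/29)) = 120*(-9 + 1/29) = 120*(-260/29) = -31200/29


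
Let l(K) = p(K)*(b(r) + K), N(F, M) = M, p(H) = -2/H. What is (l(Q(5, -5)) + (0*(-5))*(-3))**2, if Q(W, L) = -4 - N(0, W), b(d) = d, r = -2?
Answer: 484/81 ≈ 5.9753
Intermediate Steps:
Q(W, L) = -4 - W
l(K) = -2*(-2 + K)/K (l(K) = (-2/K)*(-2 + K) = -2*(-2 + K)/K)
(l(Q(5, -5)) + (0*(-5))*(-3))**2 = ((-2 + 4/(-4 - 1*5)) + (0*(-5))*(-3))**2 = ((-2 + 4/(-4 - 5)) + 0*(-3))**2 = ((-2 + 4/(-9)) + 0)**2 = ((-2 + 4*(-1/9)) + 0)**2 = ((-2 - 4/9) + 0)**2 = (-22/9 + 0)**2 = (-22/9)**2 = 484/81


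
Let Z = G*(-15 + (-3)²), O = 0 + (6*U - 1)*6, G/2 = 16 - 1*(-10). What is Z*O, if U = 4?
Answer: -43056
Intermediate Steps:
G = 52 (G = 2*(16 - 1*(-10)) = 2*(16 + 10) = 2*26 = 52)
O = 138 (O = 0 + (6*4 - 1)*6 = 0 + (24 - 1)*6 = 0 + 23*6 = 0 + 138 = 138)
Z = -312 (Z = 52*(-15 + (-3)²) = 52*(-15 + 9) = 52*(-6) = -312)
Z*O = -312*138 = -43056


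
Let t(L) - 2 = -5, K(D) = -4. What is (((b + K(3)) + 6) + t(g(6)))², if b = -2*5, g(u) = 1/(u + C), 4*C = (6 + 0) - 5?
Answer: 121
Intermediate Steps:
C = ¼ (C = ((6 + 0) - 5)/4 = (6 - 5)/4 = (¼)*1 = ¼ ≈ 0.25000)
g(u) = 1/(¼ + u) (g(u) = 1/(u + ¼) = 1/(¼ + u))
b = -10
t(L) = -3 (t(L) = 2 - 5 = -3)
(((b + K(3)) + 6) + t(g(6)))² = (((-10 - 4) + 6) - 3)² = ((-14 + 6) - 3)² = (-8 - 3)² = (-11)² = 121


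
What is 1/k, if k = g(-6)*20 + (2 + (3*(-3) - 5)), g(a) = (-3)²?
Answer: 1/168 ≈ 0.0059524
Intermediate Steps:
g(a) = 9
k = 168 (k = 9*20 + (2 + (3*(-3) - 5)) = 180 + (2 + (-9 - 5)) = 180 + (2 - 14) = 180 - 12 = 168)
1/k = 1/168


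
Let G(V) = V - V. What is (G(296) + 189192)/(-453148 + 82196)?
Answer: -23649/46369 ≈ -0.51002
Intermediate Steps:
G(V) = 0
(G(296) + 189192)/(-453148 + 82196) = (0 + 189192)/(-453148 + 82196) = 189192/(-370952) = 189192*(-1/370952) = -23649/46369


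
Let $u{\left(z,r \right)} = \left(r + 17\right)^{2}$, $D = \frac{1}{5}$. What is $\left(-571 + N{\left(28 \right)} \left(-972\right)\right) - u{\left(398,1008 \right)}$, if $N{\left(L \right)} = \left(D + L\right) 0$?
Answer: $-1051196$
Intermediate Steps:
$D = \frac{1}{5} \approx 0.2$
$N{\left(L \right)} = 0$ ($N{\left(L \right)} = \left(\frac{1}{5} + L\right) 0 = 0$)
$u{\left(z,r \right)} = \left(17 + r\right)^{2}$
$\left(-571 + N{\left(28 \right)} \left(-972\right)\right) - u{\left(398,1008 \right)} = \left(-571 + 0 \left(-972\right)\right) - \left(17 + 1008\right)^{2} = \left(-571 + 0\right) - 1025^{2} = -571 - 1050625 = -1051196$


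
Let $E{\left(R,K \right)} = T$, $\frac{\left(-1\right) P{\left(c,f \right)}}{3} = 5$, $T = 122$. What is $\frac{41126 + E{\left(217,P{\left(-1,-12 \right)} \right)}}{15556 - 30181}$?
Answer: $- \frac{41248}{14625} \approx -2.8204$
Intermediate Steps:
$P{\left(c,f \right)} = -15$ ($P{\left(c,f \right)} = \left(-3\right) 5 = -15$)
$E{\left(R,K \right)} = 122$
$\frac{41126 + E{\left(217,P{\left(-1,-12 \right)} \right)}}{15556 - 30181} = \frac{41126 + 122}{15556 - 30181} = \frac{41248}{-14625} = 41248 \left(- \frac{1}{14625}\right) = - \frac{41248}{14625}$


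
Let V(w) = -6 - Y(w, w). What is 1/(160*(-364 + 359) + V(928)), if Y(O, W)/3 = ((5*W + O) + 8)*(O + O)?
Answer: -1/31047974 ≈ -3.2208e-8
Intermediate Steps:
Y(O, W) = 6*O*(8 + O + 5*W) (Y(O, W) = 3*(((5*W + O) + 8)*(O + O)) = 3*(((O + 5*W) + 8)*(2*O)) = 3*((8 + O + 5*W)*(2*O)) = 3*(2*O*(8 + O + 5*W)) = 6*O*(8 + O + 5*W))
V(w) = -6 - 6*w*(8 + 6*w) (V(w) = -6 - 6*w*(8 + w + 5*w) = -6 - 6*w*(8 + 6*w))
1/(160*(-364 + 359) + V(928)) = 1/(160*(-364 + 359) + (-6 - 48*928 - 36*928²)) = 1/(160*(-5) + (-6 - 44544 - 36*861184)) = 1/(-800 + (-6 - 44544 - 31002624)) = 1/(-800 - 31047174) = 1/(-31047974) = -1/31047974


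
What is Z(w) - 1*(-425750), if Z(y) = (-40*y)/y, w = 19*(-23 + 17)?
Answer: 425710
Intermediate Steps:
w = -114 (w = 19*(-6) = -114)
Z(y) = -40
Z(w) - 1*(-425750) = -40 - 1*(-425750) = -40 + 425750 = 425710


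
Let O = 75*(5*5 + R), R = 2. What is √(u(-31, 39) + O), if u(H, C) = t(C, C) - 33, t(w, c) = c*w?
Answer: √3513 ≈ 59.271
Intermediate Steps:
u(H, C) = -33 + C² (u(H, C) = C*C - 33 = C² - 33 = -33 + C²)
O = 2025 (O = 75*(5*5 + 2) = 75*(25 + 2) = 75*27 = 2025)
√(u(-31, 39) + O) = √((-33 + 39²) + 2025) = √((-33 + 1521) + 2025) = √(1488 + 2025) = √3513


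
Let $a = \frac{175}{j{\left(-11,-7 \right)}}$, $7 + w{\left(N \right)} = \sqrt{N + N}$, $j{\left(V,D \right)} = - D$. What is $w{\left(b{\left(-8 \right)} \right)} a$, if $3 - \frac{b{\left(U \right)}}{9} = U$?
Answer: $-175 + 75 \sqrt{22} \approx 176.78$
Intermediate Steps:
$b{\left(U \right)} = 27 - 9 U$
$w{\left(N \right)} = -7 + \sqrt{2} \sqrt{N}$ ($w{\left(N \right)} = -7 + \sqrt{N + N} = -7 + \sqrt{2 N} = -7 + \sqrt{2} \sqrt{N}$)
$a = 25$ ($a = \frac{175}{\left(-1\right) \left(-7\right)} = \frac{175}{7} = 175 \cdot \frac{1}{7} = 25$)
$w{\left(b{\left(-8 \right)} \right)} a = \left(-7 + \sqrt{2} \sqrt{27 - -72}\right) 25 = \left(-7 + \sqrt{2} \sqrt{27 + 72}\right) 25 = \left(-7 + \sqrt{2} \sqrt{99}\right) 25 = \left(-7 + \sqrt{2} \cdot 3 \sqrt{11}\right) 25 = \left(-7 + 3 \sqrt{22}\right) 25 = -175 + 75 \sqrt{22}$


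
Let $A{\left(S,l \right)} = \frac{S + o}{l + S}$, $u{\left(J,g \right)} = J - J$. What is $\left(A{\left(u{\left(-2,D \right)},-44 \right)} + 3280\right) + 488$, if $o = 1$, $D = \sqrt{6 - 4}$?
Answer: $\frac{165791}{44} \approx 3768.0$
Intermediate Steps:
$D = \sqrt{2} \approx 1.4142$
$u{\left(J,g \right)} = 0$
$A{\left(S,l \right)} = \frac{1 + S}{S + l}$ ($A{\left(S,l \right)} = \frac{S + 1}{l + S} = \frac{1 + S}{S + l}$)
$\left(A{\left(u{\left(-2,D \right)},-44 \right)} + 3280\right) + 488 = \left(\frac{1 + 0}{0 - 44} + 3280\right) + 488 = \left(\frac{1}{-44} \cdot 1 + 3280\right) + 488 = \left(\left(- \frac{1}{44}\right) 1 + 3280\right) + 488 = \left(- \frac{1}{44} + 3280\right) + 488 = \frac{144319}{44} + 488 = \frac{165791}{44}$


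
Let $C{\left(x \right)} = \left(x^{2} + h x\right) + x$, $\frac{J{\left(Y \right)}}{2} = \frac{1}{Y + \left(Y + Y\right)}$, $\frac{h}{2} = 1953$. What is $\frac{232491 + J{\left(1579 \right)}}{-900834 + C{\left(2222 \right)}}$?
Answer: $\frac{100119079}{5476748868} \approx 0.018281$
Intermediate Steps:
$h = 3906$ ($h = 2 \cdot 1953 = 3906$)
$J{\left(Y \right)} = \frac{2}{3 Y}$ ($J{\left(Y \right)} = \frac{2}{Y + \left(Y + Y\right)} = \frac{2}{Y + 2 Y} = \frac{2}{3 Y}$)
$C{\left(x \right)} = x^{2} + 3907 x$ ($C{\left(x \right)} = \left(x^{2} + 3906 x\right) + x = x^{2} + 3907 x$)
$\frac{232491 + J{\left(1579 \right)}}{-900834 + C{\left(2222 \right)}} = \frac{232491 + \frac{2}{3 \cdot 1579}}{-900834 + 2222 \left(3907 + 2222\right)} = \frac{232491 + \frac{2}{3} \cdot \frac{1}{1579}}{-900834 + 2222 \cdot 6129} = \frac{232491 + \frac{2}{4737}}{-900834 + 13618638} = \frac{1101309869}{4737 \cdot 12717804} = \frac{1101309869}{4737} \cdot \frac{1}{12717804} = \frac{100119079}{5476748868}$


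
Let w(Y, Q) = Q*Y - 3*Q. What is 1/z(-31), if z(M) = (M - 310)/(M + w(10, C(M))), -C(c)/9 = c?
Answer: -62/11 ≈ -5.6364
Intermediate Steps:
C(c) = -9*c
w(Y, Q) = -3*Q + Q*Y
z(M) = -(-310 + M)/(62*M) (z(M) = (M - 310)/(M + (-9*M)*(-3 + 10)) = (-310 + M)/(M - 9*M*7) = (-310 + M)/(M - 63*M) = (-310 + M)/((-62*M)) = (-310 + M)*(-1/(62*M)) = -(-310 + M)/(62*M))
1/z(-31) = 1/((1/62)*(310 - 1*(-31))/(-31)) = 1/((1/62)*(-1/31)*(310 + 31)) = 1/((1/62)*(-1/31)*341) = 1/(-11/62) = -62/11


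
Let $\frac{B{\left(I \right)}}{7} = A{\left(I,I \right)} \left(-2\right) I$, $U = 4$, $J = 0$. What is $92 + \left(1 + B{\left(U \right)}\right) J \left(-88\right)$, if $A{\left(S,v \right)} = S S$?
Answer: $92$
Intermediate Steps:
$A{\left(S,v \right)} = S^{2}$
$B{\left(I \right)} = - 14 I^{3}$ ($B{\left(I \right)} = 7 I^{2} \left(-2\right) I = 7 - 2 I^{2} I = 7 \left(- 2 I^{3}\right) = - 14 I^{3}$)
$92 + \left(1 + B{\left(U \right)}\right) J \left(-88\right) = 92 + \left(1 - 14 \cdot 4^{3}\right) 0 \left(-88\right) = 92 + \left(1 - 896\right) 0 \left(-88\right) = 92 + \left(-895\right) 0 \left(-88\right) = 92 + 0 \left(-88\right) = 92 + 0 = 92$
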